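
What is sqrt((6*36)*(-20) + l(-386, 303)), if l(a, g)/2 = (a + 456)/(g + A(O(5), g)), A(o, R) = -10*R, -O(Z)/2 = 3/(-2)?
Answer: 2*I*sqrt(892394085)/909 ≈ 65.727*I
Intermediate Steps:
O(Z) = 3 (O(Z) = -6/(-2) = -6*(-1)/2 = -2*(-3/2) = 3)
l(a, g) = -2*(456 + a)/(9*g) (l(a, g) = 2*((a + 456)/(g - 10*g)) = 2*((456 + a)/((-9*g))) = 2*((456 + a)*(-1/(9*g))) = 2*(-(456 + a)/(9*g)) = -2*(456 + a)/(9*g))
sqrt((6*36)*(-20) + l(-386, 303)) = sqrt((6*36)*(-20) + (2/9)*(-456 - 1*(-386))/303) = sqrt(216*(-20) + (2/9)*(1/303)*(-456 + 386)) = sqrt(-4320 + (2/9)*(1/303)*(-70)) = sqrt(-4320 - 140/2727) = sqrt(-11780780/2727) = 2*I*sqrt(892394085)/909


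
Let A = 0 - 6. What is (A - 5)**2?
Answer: 121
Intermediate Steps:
A = -6
(A - 5)**2 = (-6 - 5)**2 = (-11)**2 = 121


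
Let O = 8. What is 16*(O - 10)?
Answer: -32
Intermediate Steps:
16*(O - 10) = 16*(8 - 10) = 16*(-2) = -32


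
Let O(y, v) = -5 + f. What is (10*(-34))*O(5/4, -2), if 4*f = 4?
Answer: 1360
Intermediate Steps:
f = 1 (f = (1/4)*4 = 1)
O(y, v) = -4 (O(y, v) = -5 + 1 = -4)
(10*(-34))*O(5/4, -2) = (10*(-34))*(-4) = -340*(-4) = 1360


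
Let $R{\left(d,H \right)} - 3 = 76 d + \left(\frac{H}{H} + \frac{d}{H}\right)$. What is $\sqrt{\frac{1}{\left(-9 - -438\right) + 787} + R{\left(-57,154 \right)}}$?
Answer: $\frac{5 i \sqrt{23716627165}}{11704} \approx 65.79 i$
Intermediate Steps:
$R{\left(d,H \right)} = 4 + 76 d + \frac{d}{H}$ ($R{\left(d,H \right)} = 3 + \left(76 d + \left(\frac{H}{H} + \frac{d}{H}\right)\right) = 3 + \left(76 d + \left(1 + \frac{d}{H}\right)\right) = 3 + \left(1 + 76 d + \frac{d}{H}\right) = 4 + 76 d + \frac{d}{H}$)
$\sqrt{\frac{1}{\left(-9 - -438\right) + 787} + R{\left(-57,154 \right)}} = \sqrt{\frac{1}{\left(-9 - -438\right) + 787} + \left(4 + 76 \left(-57\right) - \frac{57}{154}\right)} = \sqrt{\frac{1}{\left(-9 + 438\right) + 787} - \frac{666569}{154}} = \sqrt{\frac{1}{429 + 787} - \frac{666569}{154}} = \sqrt{\frac{1}{1216} - \frac{666569}{154}} = \sqrt{- \frac{405273875}{93632}} = \frac{5 i \sqrt{23716627165}}{11704}$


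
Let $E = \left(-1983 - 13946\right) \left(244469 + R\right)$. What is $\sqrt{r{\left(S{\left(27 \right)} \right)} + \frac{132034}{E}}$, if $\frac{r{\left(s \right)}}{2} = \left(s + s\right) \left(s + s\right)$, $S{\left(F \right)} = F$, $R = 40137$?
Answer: $\frac{\sqrt{611542394505627472721}}{323820641} \approx 76.368$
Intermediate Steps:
$E = -4533488974$ ($E = \left(-1983 - 13946\right) \left(244469 + 40137\right) = \left(-15929\right) 284606 = -4533488974$)
$r{\left(s \right)} = 8 s^{2}$ ($r{\left(s \right)} = 2 \left(s + s\right) \left(s + s\right) = 2 \cdot 2 s 2 s = 2 \cdot 4 s^{2} = 8 s^{2}$)
$\sqrt{r{\left(S{\left(27 \right)} \right)} + \frac{132034}{E}} = \sqrt{8 \cdot 27^{2} + \frac{132034}{-4533488974}} = \sqrt{8 \cdot 729 + 132034 \left(- \frac{1}{4533488974}\right)} = \sqrt{5832 - \frac{9431}{323820641}} = \sqrt{\frac{1888521968881}{323820641}} = \frac{\sqrt{611542394505627472721}}{323820641}$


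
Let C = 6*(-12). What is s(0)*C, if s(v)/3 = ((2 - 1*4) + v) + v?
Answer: 432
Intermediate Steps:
s(v) = -6 + 6*v (s(v) = 3*(((2 - 1*4) + v) + v) = 3*(((2 - 4) + v) + v) = 3*((-2 + v) + v) = 3*(-2 + 2*v) = -6 + 6*v)
C = -72
s(0)*C = (-6 + 6*0)*(-72) = (-6 + 0)*(-72) = -6*(-72) = 432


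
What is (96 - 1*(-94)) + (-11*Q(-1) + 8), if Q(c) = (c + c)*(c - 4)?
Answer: 88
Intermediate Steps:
Q(c) = 2*c*(-4 + c) (Q(c) = (2*c)*(-4 + c) = 2*c*(-4 + c))
(96 - 1*(-94)) + (-11*Q(-1) + 8) = (96 - 1*(-94)) + (-22*(-1)*(-4 - 1) + 8) = (96 + 94) + (-22*(-1)*(-5) + 8) = 190 + (-11*10 + 8) = 190 + (-110 + 8) = 190 - 102 = 88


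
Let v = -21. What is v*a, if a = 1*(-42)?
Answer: 882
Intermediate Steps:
a = -42
v*a = -21*(-42) = 882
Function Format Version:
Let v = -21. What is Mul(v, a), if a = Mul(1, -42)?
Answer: 882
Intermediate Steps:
a = -42
Mul(v, a) = Mul(-21, -42) = 882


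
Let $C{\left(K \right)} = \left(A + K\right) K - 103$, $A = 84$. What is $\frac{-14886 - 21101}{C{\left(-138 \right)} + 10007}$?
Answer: $- \frac{35987}{17356} \approx -2.0735$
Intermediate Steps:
$C{\left(K \right)} = -103 + K \left(84 + K\right)$ ($C{\left(K \right)} = \left(84 + K\right) K - 103 = K \left(84 + K\right) - 103 = -103 + K \left(84 + K\right)$)
$\frac{-14886 - 21101}{C{\left(-138 \right)} + 10007} = \frac{-14886 - 21101}{\left(-103 + \left(-138\right)^{2} + 84 \left(-138\right)\right) + 10007} = - \frac{35987}{\left(-103 + 19044 - 11592\right) + 10007} = - \frac{35987}{7349 + 10007} = - \frac{35987}{17356}$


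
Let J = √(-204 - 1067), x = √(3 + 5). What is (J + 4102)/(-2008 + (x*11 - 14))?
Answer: -(4102 + I*√1271)/(2022 - 22*√2) ≈ -2.0604 - 0.017907*I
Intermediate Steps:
x = 2*√2 (x = √8 = 2*√2 ≈ 2.8284)
J = I*√1271 (J = √(-1271) = I*√1271 ≈ 35.651*I)
(J + 4102)/(-2008 + (x*11 - 14)) = (I*√1271 + 4102)/(-2008 + ((2*√2)*11 - 14)) = (4102 + I*√1271)/(-2008 + (22*√2 - 14)) = (4102 + I*√1271)/(-2008 + (-14 + 22*√2)) = (4102 + I*√1271)/(-2022 + 22*√2)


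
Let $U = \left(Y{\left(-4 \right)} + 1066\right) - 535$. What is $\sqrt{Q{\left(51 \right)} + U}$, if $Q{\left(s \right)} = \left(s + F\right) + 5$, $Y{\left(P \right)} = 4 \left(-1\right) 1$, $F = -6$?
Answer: $\sqrt{577} \approx 24.021$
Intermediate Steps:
$Y{\left(P \right)} = -4$ ($Y{\left(P \right)} = \left(-4\right) 1 = -4$)
$Q{\left(s \right)} = -1 + s$ ($Q{\left(s \right)} = \left(s - 6\right) + 5 = \left(-6 + s\right) + 5 = -1 + s$)
$U = 527$ ($U = \left(-4 + 1066\right) - 535 = 1062 - 535 = 527$)
$\sqrt{Q{\left(51 \right)} + U} = \sqrt{\left(-1 + 51\right) + 527} = \sqrt{50 + 527} = \sqrt{577}$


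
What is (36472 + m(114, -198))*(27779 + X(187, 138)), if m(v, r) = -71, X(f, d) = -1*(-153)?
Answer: 1016752732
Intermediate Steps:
X(f, d) = 153
(36472 + m(114, -198))*(27779 + X(187, 138)) = (36472 - 71)*(27779 + 153) = 36401*27932 = 1016752732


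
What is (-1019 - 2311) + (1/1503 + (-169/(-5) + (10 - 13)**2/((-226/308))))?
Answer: -2809531784/849195 ≈ -3308.5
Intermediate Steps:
(-1019 - 2311) + (1/1503 + (-169/(-5) + (10 - 13)**2/((-226/308)))) = -3330 + (1/1503 + (-169*(-1/5) + (-3)**2/((-226*1/308)))) = -3330 + (1/1503 + (169/5 + 9/(-113/154))) = -3330 + (1/1503 + (169/5 + 9*(-154/113))) = -3330 + (1/1503 + (169/5 - 1386/113)) = -3330 + (1/1503 + 12167/565) = -3330 + 18287566/849195 = -2809531784/849195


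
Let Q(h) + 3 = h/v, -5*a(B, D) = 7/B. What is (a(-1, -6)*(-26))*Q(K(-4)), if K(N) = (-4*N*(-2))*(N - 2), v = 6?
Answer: -5278/5 ≈ -1055.6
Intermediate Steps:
a(B, D) = -7/(5*B)
K(N) = 8*N*(-2 + N) (K(N) = (8*N)*(-2 + N) = 8*N*(-2 + N))
Q(h) = -3 + h/6
(a(-1, -6)*(-26))*Q(K(-4)) = (-7/5/(-1)*(-26))*(-3 + (8*(-4)*(-2 - 4))/6) = (-7/5*(-1)*(-26))*(-3 + (8*(-4)*(-6))/6) = ((7/5)*(-26))*(-3 + (⅙)*192) = -182*(-3 + 32)/5 = -182/5*29 = -5278/5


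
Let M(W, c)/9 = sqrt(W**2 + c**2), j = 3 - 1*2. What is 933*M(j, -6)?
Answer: 8397*sqrt(37) ≈ 51077.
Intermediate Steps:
j = 1 (j = 3 - 2 = 1)
M(W, c) = 9*sqrt(W**2 + c**2)
933*M(j, -6) = 933*(9*sqrt(1**2 + (-6)**2)) = 933*(9*sqrt(1 + 36)) = 933*(9*sqrt(37)) = 8397*sqrt(37)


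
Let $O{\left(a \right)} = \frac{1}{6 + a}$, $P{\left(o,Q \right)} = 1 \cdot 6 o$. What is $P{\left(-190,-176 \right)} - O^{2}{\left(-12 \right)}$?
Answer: $- \frac{41041}{36} \approx -1140.0$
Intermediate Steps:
$P{\left(o,Q \right)} = 6 o$
$P{\left(-190,-176 \right)} - O^{2}{\left(-12 \right)} = 6 \left(-190\right) - \left(\frac{1}{6 - 12}\right)^{2} = -1140 - \left(\frac{1}{-6}\right)^{2} = -1140 - \left(- \frac{1}{6}\right)^{2} = -1140 - \frac{1}{36} = - \frac{41041}{36}$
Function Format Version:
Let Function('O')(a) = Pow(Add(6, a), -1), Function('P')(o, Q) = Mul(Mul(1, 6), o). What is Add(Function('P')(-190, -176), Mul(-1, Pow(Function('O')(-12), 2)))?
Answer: Rational(-41041, 36) ≈ -1140.0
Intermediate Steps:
Function('P')(o, Q) = Mul(6, o)
Add(Function('P')(-190, -176), Mul(-1, Pow(Function('O')(-12), 2))) = Add(Mul(6, -190), Mul(-1, Pow(Pow(Add(6, -12), -1), 2))) = Add(-1140, Mul(-1, Pow(Pow(-6, -1), 2))) = Add(-1140, Mul(-1, Pow(Rational(-1, 6), 2))) = Add(-1140, Mul(-1, Rational(1, 36))) = Add(-1140, Rational(-1, 36)) = Rational(-41041, 36)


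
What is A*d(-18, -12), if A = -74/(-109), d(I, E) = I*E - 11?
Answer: 15170/109 ≈ 139.17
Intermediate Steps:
d(I, E) = -11 + E*I (d(I, E) = E*I - 11 = -11 + E*I)
A = 74/109 (A = -74*(-1/109) = 74/109 ≈ 0.67890)
A*d(-18, -12) = 74*(-11 - 12*(-18))/109 = 74*(-11 + 216)/109 = (74/109)*205 = 15170/109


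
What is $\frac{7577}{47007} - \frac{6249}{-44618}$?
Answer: $\frac{631817329}{2097358326} \approx 0.30124$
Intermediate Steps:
$\frac{7577}{47007} - \frac{6249}{-44618} = 7577 \cdot \frac{1}{47007} - - \frac{6249}{44618} = \frac{7577}{47007} + \frac{6249}{44618} = \frac{631817329}{2097358326}$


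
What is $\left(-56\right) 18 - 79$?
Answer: $-1087$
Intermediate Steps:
$\left(-56\right) 18 - 79 = -1008 - 79 = -1087$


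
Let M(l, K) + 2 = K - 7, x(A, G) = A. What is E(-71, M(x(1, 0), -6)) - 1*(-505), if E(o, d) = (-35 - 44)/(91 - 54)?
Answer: 18606/37 ≈ 502.86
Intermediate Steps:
M(l, K) = -9 + K (M(l, K) = -2 + (K - 7) = -2 + (-7 + K) = -9 + K)
E(o, d) = -79/37
E(-71, M(x(1, 0), -6)) - 1*(-505) = -79/37 - 1*(-505) = -79/37 + 505 = 18606/37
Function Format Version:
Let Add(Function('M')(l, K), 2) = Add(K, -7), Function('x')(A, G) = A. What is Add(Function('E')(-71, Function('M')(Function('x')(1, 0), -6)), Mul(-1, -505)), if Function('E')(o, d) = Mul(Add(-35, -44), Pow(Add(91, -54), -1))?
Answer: Rational(18606, 37) ≈ 502.86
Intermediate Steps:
Function('M')(l, K) = Add(-9, K) (Function('M')(l, K) = Add(-2, Add(K, -7)) = Add(-2, Add(-7, K)) = Add(-9, K))
Function('E')(o, d) = Rational(-79, 37) (Function('E')(o, d) = Mul(-79, Pow(37, -1)) = Mul(-79, Rational(1, 37)) = Rational(-79, 37))
Add(Function('E')(-71, Function('M')(Function('x')(1, 0), -6)), Mul(-1, -505)) = Add(Rational(-79, 37), Mul(-1, -505)) = Add(Rational(-79, 37), 505) = Rational(18606, 37)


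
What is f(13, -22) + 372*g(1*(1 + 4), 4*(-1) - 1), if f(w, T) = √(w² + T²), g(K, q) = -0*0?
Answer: √653 ≈ 25.554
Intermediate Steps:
g(K, q) = 0 (g(K, q) = -1*0 = 0)
f(w, T) = √(T² + w²)
f(13, -22) + 372*g(1*(1 + 4), 4*(-1) - 1) = √((-22)² + 13²) + 372*0 = √(484 + 169) + 0 = √653 + 0 = √653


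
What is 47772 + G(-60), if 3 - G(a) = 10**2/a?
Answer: 143330/3 ≈ 47777.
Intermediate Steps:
G(a) = 3 - 100/a (G(a) = 3 - 10**2/a = 3 - 100/a)
47772 + G(-60) = 47772 + (3 - 100/(-60)) = 47772 + (3 - 100*(-1/60)) = 47772 + (3 + 5/3) = 47772 + 14/3 = 143330/3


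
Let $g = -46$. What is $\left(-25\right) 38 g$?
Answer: $43700$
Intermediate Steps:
$\left(-25\right) 38 g = \left(-25\right) 38 \left(-46\right) = \left(-950\right) \left(-46\right) = 43700$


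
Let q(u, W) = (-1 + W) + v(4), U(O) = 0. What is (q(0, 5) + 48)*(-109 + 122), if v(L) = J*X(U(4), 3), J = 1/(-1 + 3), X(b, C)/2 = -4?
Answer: 624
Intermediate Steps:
X(b, C) = -8 (X(b, C) = 2*(-4) = -8)
J = ½ (J = 1/2 = ½ ≈ 0.50000)
v(L) = -4 (v(L) = (½)*(-8) = -4)
q(u, W) = -5 + W (q(u, W) = (-1 + W) - 4 = -5 + W)
(q(0, 5) + 48)*(-109 + 122) = ((-5 + 5) + 48)*(-109 + 122) = (0 + 48)*13 = 48*13 = 624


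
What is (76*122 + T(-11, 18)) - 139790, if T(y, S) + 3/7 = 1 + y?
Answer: -913699/7 ≈ -1.3053e+5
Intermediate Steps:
T(y, S) = 4/7 + y (T(y, S) = -3/7 + (1 + y) = 4/7 + y)
(76*122 + T(-11, 18)) - 139790 = (76*122 + (4/7 - 11)) - 139790 = (9272 - 73/7) - 139790 = 64831/7 - 139790 = -913699/7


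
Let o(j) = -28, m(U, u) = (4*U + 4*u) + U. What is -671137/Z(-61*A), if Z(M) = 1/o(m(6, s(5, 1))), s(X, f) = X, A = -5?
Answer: 18791836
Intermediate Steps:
m(U, u) = 4*u + 5*U
Z(M) = -1/28 (Z(M) = 1/(-28) = -1/28)
-671137/Z(-61*A) = -671137/(-1/28) = -671137*(-28) = 18791836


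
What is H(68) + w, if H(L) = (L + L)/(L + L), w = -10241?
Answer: -10240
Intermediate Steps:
H(L) = 1 (H(L) = (2*L)/((2*L)) = (2*L)*(1/(2*L)) = 1)
H(68) + w = 1 - 10241 = -10240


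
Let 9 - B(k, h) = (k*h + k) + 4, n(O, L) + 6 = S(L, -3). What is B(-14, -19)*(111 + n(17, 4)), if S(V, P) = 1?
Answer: -26182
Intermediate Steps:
n(O, L) = -5 (n(O, L) = -6 + 1 = -5)
B(k, h) = 5 - k - h*k (B(k, h) = 9 - ((k*h + k) + 4) = 9 - ((h*k + k) + 4) = 9 - ((k + h*k) + 4) = 9 - (4 + k + h*k) = 9 + (-4 - k - h*k) = 5 - k - h*k)
B(-14, -19)*(111 + n(17, 4)) = (5 - 1*(-14) - 1*(-19)*(-14))*(111 - 5) = (5 + 14 - 266)*106 = -247*106 = -26182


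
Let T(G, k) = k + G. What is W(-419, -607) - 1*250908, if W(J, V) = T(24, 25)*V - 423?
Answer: -281074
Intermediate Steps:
T(G, k) = G + k
W(J, V) = -423 + 49*V (W(J, V) = (24 + 25)*V - 423 = 49*V - 423 = -423 + 49*V)
W(-419, -607) - 1*250908 = (-423 + 49*(-607)) - 1*250908 = (-423 - 29743) - 250908 = -30166 - 250908 = -281074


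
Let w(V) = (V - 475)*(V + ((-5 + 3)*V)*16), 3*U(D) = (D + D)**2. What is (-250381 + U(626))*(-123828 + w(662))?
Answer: -3233966752562/3 ≈ -1.0780e+12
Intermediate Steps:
U(D) = 4*D**2/3 (U(D) = (D + D)**2/3 = (2*D)**2/3 = (4*D**2)/3 = 4*D**2/3)
w(V) = -31*V*(-475 + V) (w(V) = (-475 + V)*(V - 2*V*16) = (-475 + V)*(V - 32*V) = (-475 + V)*(-31*V) = -31*V*(-475 + V))
(-250381 + U(626))*(-123828 + w(662)) = (-250381 + (4/3)*626**2)*(-123828 + 31*662*(475 - 1*662)) = (-250381 + (4/3)*391876)*(-123828 + 31*662*(475 - 662)) = (-250381 + 1567504/3)*(-123828 + 31*662*(-187)) = 816361*(-123828 - 3837614)/3 = (816361/3)*(-3961442) = -3233966752562/3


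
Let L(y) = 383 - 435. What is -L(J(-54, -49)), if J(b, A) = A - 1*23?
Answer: 52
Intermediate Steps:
J(b, A) = -23 + A (J(b, A) = A - 23 = -23 + A)
L(y) = -52
-L(J(-54, -49)) = -1*(-52) = 52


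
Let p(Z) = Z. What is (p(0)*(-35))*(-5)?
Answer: 0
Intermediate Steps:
(p(0)*(-35))*(-5) = (0*(-35))*(-5) = 0*(-5) = 0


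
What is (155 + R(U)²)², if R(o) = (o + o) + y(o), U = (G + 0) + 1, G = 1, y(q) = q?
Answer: 36481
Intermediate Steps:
U = 2 (U = (1 + 0) + 1 = 1 + 1 = 2)
R(o) = 3*o (R(o) = (o + o) + o = 2*o + o = 3*o)
(155 + R(U)²)² = (155 + (3*2)²)² = (155 + 6²)² = (155 + 36)² = 191² = 36481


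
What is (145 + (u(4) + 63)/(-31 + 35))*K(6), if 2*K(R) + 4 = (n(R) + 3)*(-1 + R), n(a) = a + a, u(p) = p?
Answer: 45937/8 ≈ 5742.1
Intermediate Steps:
n(a) = 2*a
K(R) = -2 + (-1 + R)*(3 + 2*R)/2 (K(R) = -2 + ((2*R + 3)*(-1 + R))/2 = -2 + ((3 + 2*R)*(-1 + R))/2 = -2 + ((-1 + R)*(3 + 2*R))/2 = -2 + (-1 + R)*(3 + 2*R)/2)
(145 + (u(4) + 63)/(-31 + 35))*K(6) = (145 + (4 + 63)/(-31 + 35))*(-7/2 + 6**2 + (1/2)*6) = (145 + 67/4)*(-7/2 + 36 + 3) = (145 + 67*(1/4))*(71/2) = (145 + 67/4)*(71/2) = (647/4)*(71/2) = 45937/8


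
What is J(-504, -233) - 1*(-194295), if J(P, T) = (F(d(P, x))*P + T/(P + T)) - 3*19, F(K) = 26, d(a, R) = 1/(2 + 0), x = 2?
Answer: 133495991/737 ≈ 1.8113e+5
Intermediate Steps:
d(a, R) = ½ (d(a, R) = 1/2 = ½)
J(P, T) = -57 + 26*P + T/(P + T) (J(P, T) = (26*P + T/(P + T)) - 3*19 = (26*P + T/(P + T)) - 57 = -57 + 26*P + T/(P + T))
J(-504, -233) - 1*(-194295) = (-57*(-504) - 56*(-233) + 26*(-504)² + 26*(-504)*(-233))/(-504 - 233) - 1*(-194295) = (28728 + 13048 + 26*254016 + 3053232)/(-737) + 194295 = -(28728 + 13048 + 6604416 + 3053232)/737 + 194295 = -1/737*9699424 + 194295 = -9699424/737 + 194295 = 133495991/737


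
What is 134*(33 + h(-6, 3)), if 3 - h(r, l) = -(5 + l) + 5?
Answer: 5226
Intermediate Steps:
h(r, l) = 3 + l (h(r, l) = 3 - (-(5 + l) + 5) = 3 - ((-5 - l) + 5) = 3 - (-1)*l = 3 + l)
134*(33 + h(-6, 3)) = 134*(33 + (3 + 3)) = 134*(33 + 6) = 134*39 = 5226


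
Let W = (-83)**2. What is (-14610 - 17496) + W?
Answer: -25217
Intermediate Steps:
W = 6889
(-14610 - 17496) + W = (-14610 - 17496) + 6889 = -32106 + 6889 = -25217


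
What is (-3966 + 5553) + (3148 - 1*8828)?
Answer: -4093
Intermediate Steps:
(-3966 + 5553) + (3148 - 1*8828) = 1587 + (3148 - 8828) = 1587 - 5680 = -4093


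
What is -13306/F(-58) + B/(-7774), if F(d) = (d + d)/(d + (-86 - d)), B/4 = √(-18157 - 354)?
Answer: -286079/29 - 2*I*√18511/3887 ≈ -9864.8 - 0.070005*I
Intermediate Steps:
B = 4*I*√18511 (B = 4*√(-18157 - 354) = 4*√(-18511) = 4*(I*√18511) = 4*I*√18511 ≈ 544.22*I)
F(d) = -d/43 (F(d) = (2*d)/(-86) = (2*d)*(-1/86) = -d/43)
-13306/F(-58) + B/(-7774) = -13306/((-1/43*(-58))) + (4*I*√18511)/(-7774) = -13306/58/43 + (4*I*√18511)*(-1/7774) = -13306*43/58 - 2*I*√18511/3887 = -286079/29 - 2*I*√18511/3887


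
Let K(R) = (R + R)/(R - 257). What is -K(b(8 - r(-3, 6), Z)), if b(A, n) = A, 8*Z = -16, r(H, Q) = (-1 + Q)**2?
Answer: -17/137 ≈ -0.12409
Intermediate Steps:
Z = -2 (Z = (1/8)*(-16) = -2)
K(R) = 2*R/(-257 + R) (K(R) = (2*R)/(-257 + R) = 2*R/(-257 + R))
-K(b(8 - r(-3, 6), Z)) = -2*(8 - (-1 + 6)**2)/(-257 + (8 - (-1 + 6)**2)) = -2*(8 - 1*5**2)/(-257 + (8 - 1*5**2)) = -2*(8 - 1*25)/(-257 + (8 - 1*25)) = -2*(8 - 25)/(-257 + (8 - 25)) = -2*(-17)/(-257 - 17) = -2*(-17)/(-274) = -2*(-17)*(-1)/274 = -1*17/137 = -17/137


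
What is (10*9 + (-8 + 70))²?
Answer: 23104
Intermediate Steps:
(10*9 + (-8 + 70))² = (90 + 62)² = 152² = 23104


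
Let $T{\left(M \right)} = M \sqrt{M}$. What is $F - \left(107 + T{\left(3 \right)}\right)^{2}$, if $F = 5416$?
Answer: $-6060 - 642 \sqrt{3} \approx -7172.0$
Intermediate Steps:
$T{\left(M \right)} = M^{\frac{3}{2}}$
$F - \left(107 + T{\left(3 \right)}\right)^{2} = 5416 - \left(107 + 3^{\frac{3}{2}}\right)^{2} = 5416 - \left(107 + 3 \sqrt{3}\right)^{2}$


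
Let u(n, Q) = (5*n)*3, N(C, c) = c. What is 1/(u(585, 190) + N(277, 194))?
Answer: 1/8969 ≈ 0.00011150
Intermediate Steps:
u(n, Q) = 15*n
1/(u(585, 190) + N(277, 194)) = 1/(15*585 + 194) = 1/(8775 + 194) = 1/8969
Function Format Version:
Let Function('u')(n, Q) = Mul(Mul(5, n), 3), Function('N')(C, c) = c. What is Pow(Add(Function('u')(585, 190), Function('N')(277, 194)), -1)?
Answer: Rational(1, 8969) ≈ 0.00011150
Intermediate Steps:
Function('u')(n, Q) = Mul(15, n)
Pow(Add(Function('u')(585, 190), Function('N')(277, 194)), -1) = Pow(Add(Mul(15, 585), 194), -1) = Pow(Add(8775, 194), -1) = Pow(8969, -1) = Rational(1, 8969)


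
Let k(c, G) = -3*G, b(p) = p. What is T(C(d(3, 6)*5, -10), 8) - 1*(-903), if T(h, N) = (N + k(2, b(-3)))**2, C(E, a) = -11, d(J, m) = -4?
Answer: 1192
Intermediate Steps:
T(h, N) = (9 + N)**2 (T(h, N) = (N - 3*(-3))**2 = (N + 9)**2 = (9 + N)**2)
T(C(d(3, 6)*5, -10), 8) - 1*(-903) = (9 + 8)**2 - 1*(-903) = 17**2 + 903 = 289 + 903 = 1192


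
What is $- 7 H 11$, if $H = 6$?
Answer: $-462$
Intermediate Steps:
$- 7 H 11 = \left(-7\right) 6 \cdot 11 = \left(-42\right) 11 = -462$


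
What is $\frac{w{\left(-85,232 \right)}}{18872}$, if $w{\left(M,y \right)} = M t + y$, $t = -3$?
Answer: $\frac{487}{18872} \approx 0.025805$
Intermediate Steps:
$w{\left(M,y \right)} = y - 3 M$ ($w{\left(M,y \right)} = M \left(-3\right) + y = - 3 M + y = y - 3 M$)
$\frac{w{\left(-85,232 \right)}}{18872} = \frac{232 - -255}{18872} = \left(232 + 255\right) \frac{1}{18872} = 487 \cdot \frac{1}{18872} = \frac{487}{18872}$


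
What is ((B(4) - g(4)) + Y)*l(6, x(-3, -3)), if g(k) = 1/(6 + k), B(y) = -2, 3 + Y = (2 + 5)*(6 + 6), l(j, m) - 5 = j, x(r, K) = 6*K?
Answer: 8679/10 ≈ 867.90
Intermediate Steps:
l(j, m) = 5 + j
Y = 81 (Y = -3 + (2 + 5)*(6 + 6) = -3 + 7*12 = -3 + 84 = 81)
((B(4) - g(4)) + Y)*l(6, x(-3, -3)) = ((-2 - 1/(6 + 4)) + 81)*(5 + 6) = ((-2 - 1/10) + 81)*11 = ((-2 - 1*⅒) + 81)*11 = ((-2 - ⅒) + 81)*11 = (-21/10 + 81)*11 = (789/10)*11 = 8679/10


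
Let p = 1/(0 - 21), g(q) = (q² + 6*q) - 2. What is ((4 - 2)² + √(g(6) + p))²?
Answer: (84 + √30849)²/441 ≈ 152.86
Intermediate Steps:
g(q) = -2 + q² + 6*q
p = -1/21 (p = 1/(-21) = -1/21 ≈ -0.047619)
((4 - 2)² + √(g(6) + p))² = ((4 - 2)² + √((-2 + 6² + 6*6) - 1/21))² = (2² + √((-2 + 36 + 36) - 1/21))² = (4 + √(70 - 1/21))² = (4 + √(1469/21))² = (4 + √30849/21)²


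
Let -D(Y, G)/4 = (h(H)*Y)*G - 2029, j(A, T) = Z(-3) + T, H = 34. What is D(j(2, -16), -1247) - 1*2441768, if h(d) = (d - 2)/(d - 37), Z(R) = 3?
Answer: -5225948/3 ≈ -1.7420e+6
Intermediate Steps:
h(d) = (-2 + d)/(-37 + d)
j(A, T) = 3 + T
D(Y, G) = 8116 + 128*G*Y/3 (D(Y, G) = -4*((((-2 + 34)/(-37 + 34))*Y)*G - 2029) = -4*(((32/(-3))*Y)*G - 2029) = -4*(((-⅓*32)*Y)*G - 2029) = -4*((-32*Y/3)*G - 2029) = -4*(-32*G*Y/3 - 2029) = -4*(-2029 - 32*G*Y/3) = 8116 + 128*G*Y/3)
D(j(2, -16), -1247) - 1*2441768 = (8116 + (128/3)*(-1247)*(3 - 16)) - 1*2441768 = (8116 + (128/3)*(-1247)*(-13)) - 2441768 = (8116 + 2075008/3) - 2441768 = 2099356/3 - 2441768 = -5225948/3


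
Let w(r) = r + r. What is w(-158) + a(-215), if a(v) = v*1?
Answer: -531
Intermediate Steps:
w(r) = 2*r
a(v) = v
w(-158) + a(-215) = 2*(-158) - 215 = -316 - 215 = -531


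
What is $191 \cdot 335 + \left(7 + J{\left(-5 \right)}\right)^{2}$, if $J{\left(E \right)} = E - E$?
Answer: $64034$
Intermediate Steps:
$J{\left(E \right)} = 0$
$191 \cdot 335 + \left(7 + J{\left(-5 \right)}\right)^{2} = 191 \cdot 335 + \left(7 + 0\right)^{2} = 63985 + 7^{2} = 63985 + 49 = 64034$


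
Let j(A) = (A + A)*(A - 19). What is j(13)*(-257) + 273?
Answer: 40365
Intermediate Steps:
j(A) = 2*A*(-19 + A) (j(A) = (2*A)*(-19 + A) = 2*A*(-19 + A))
j(13)*(-257) + 273 = (2*13*(-19 + 13))*(-257) + 273 = (2*13*(-6))*(-257) + 273 = -156*(-257) + 273 = 40092 + 273 = 40365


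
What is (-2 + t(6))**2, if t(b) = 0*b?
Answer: 4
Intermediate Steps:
t(b) = 0
(-2 + t(6))**2 = (-2 + 0)**2 = (-2)**2 = 4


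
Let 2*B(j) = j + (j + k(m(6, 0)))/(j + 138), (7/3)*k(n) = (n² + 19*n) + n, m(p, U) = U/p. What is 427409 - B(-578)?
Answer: 188186831/440 ≈ 4.2770e+5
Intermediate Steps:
k(n) = 3*n²/7 + 60*n/7 (k(n) = 3*((n² + 19*n) + n)/7 = 3*(n² + 20*n)/7 = 3*n²/7 + 60*n/7)
B(j) = j/2 + j/(2*(138 + j)) (B(j) = (j + (j + 3*(0/6)*(20 + 0/6)/7)/(j + 138))/2 = (j + (j + 3*(0*(⅙))*(20 + 0*(⅙))/7)/(138 + j))/2 = (j + (j + (3/7)*0*(20 + 0))/(138 + j))/2 = (j + (j + (3/7)*0*20)/(138 + j))/2 = (j + (j + 0)/(138 + j))/2 = (j + j/(138 + j))/2 = j/2 + j/(2*(138 + j)))
427409 - B(-578) = 427409 - (-578)*(139 - 578)/(2*(138 - 578)) = 427409 - (-578)*(-439)/(2*(-440)) = 427409 - (-578)*(-1)*(-439)/(2*440) = 427409 - 1*(-126871/440) = 427409 + 126871/440 = 188186831/440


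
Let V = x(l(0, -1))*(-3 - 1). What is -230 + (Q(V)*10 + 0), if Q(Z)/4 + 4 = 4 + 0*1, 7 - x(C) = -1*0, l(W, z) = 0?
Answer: -230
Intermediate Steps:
x(C) = 7 (x(C) = 7 - (-1)*0 = 7 - 1*0 = 7 + 0 = 7)
V = -28 (V = 7*(-3 - 1) = 7*(-4) = -28)
Q(Z) = 0 (Q(Z) = -16 + 4*(4 + 0*1) = -16 + 4*(4 + 0) = -16 + 4*4 = -16 + 16 = 0)
-230 + (Q(V)*10 + 0) = -230 + (0*10 + 0) = -230 + (0 + 0) = -230 + 0 = -230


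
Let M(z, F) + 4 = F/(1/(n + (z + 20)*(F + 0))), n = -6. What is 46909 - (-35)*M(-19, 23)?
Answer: 60454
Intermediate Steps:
M(z, F) = -4 + F*(-6 + F*(20 + z)) (M(z, F) = -4 + F/(1/(-6 + (z + 20)*(F + 0))) = -4 + F/(1/(-6 + (20 + z)*F)) = -4 + F/(1/(-6 + F*(20 + z))) = -4 + F*(-6 + F*(20 + z)))
46909 - (-35)*M(-19, 23) = 46909 - (-35)*(-4 - 6*23 + 20*23**2 - 19*23**2) = 46909 - (-35)*(-4 - 138 + 20*529 - 19*529) = 46909 - (-35)*(-4 - 138 + 10580 - 10051) = 46909 - (-35)*387 = 46909 - 1*(-13545) = 46909 + 13545 = 60454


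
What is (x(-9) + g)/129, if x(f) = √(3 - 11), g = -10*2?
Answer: -20/129 + 2*I*√2/129 ≈ -0.15504 + 0.021926*I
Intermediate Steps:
g = -20
x(f) = 2*I*√2 (x(f) = √(-8) = 2*I*√2)
(x(-9) + g)/129 = (2*I*√2 - 20)/129 = (-20 + 2*I*√2)*(1/129) = -20/129 + 2*I*√2/129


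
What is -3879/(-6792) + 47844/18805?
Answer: 132633681/42574520 ≈ 3.1153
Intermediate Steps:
-3879/(-6792) + 47844/18805 = -3879*(-1/6792) + 47844*(1/18805) = 1293/2264 + 47844/18805 = 132633681/42574520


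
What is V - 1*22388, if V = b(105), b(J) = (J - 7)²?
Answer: -12784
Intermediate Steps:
b(J) = (-7 + J)²
V = 9604 (V = (-7 + 105)² = 98² = 9604)
V - 1*22388 = 9604 - 1*22388 = 9604 - 22388 = -12784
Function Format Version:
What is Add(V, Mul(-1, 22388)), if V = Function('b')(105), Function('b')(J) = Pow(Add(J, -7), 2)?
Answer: -12784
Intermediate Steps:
Function('b')(J) = Pow(Add(-7, J), 2)
V = 9604 (V = Pow(Add(-7, 105), 2) = Pow(98, 2) = 9604)
Add(V, Mul(-1, 22388)) = Add(9604, Mul(-1, 22388)) = Add(9604, -22388) = -12784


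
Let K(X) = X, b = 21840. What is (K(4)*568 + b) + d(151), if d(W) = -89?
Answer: 24023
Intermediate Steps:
(K(4)*568 + b) + d(151) = (4*568 + 21840) - 89 = (2272 + 21840) - 89 = 24112 - 89 = 24023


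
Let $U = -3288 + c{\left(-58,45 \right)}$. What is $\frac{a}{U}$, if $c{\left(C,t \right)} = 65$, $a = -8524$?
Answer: $\frac{8524}{3223} \approx 2.6447$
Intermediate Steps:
$U = -3223$ ($U = -3288 + 65 = -3223$)
$\frac{a}{U} = - \frac{8524}{-3223} = \left(-8524\right) \left(- \frac{1}{3223}\right) = \frac{8524}{3223}$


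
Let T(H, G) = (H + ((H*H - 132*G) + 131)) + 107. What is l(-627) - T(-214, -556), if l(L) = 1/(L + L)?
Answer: -149491849/1254 ≈ -1.1921e+5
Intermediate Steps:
T(H, G) = 238 + H + H² - 132*G (T(H, G) = (H + ((H² - 132*G) + 131)) + 107 = (H + (131 + H² - 132*G)) + 107 = (131 + H + H² - 132*G) + 107 = 238 + H + H² - 132*G)
l(L) = 1/(2*L)
l(-627) - T(-214, -556) = (½)/(-627) - (238 - 214 + (-214)² - 132*(-556)) = (½)*(-1/627) - (238 - 214 + 45796 + 73392) = -1/1254 - 1*119212 = -1/1254 - 119212 = -149491849/1254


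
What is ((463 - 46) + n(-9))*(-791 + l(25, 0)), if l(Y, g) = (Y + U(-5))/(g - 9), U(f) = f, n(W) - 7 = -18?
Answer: -2898434/9 ≈ -3.2205e+5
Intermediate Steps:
n(W) = -11 (n(W) = 7 - 18 = -11)
l(Y, g) = (-5 + Y)/(-9 + g) (l(Y, g) = (Y - 5)/(g - 9) = (-5 + Y)/(-9 + g))
((463 - 46) + n(-9))*(-791 + l(25, 0)) = ((463 - 46) - 11)*(-791 + (-5 + 25)/(-9 + 0)) = (417 - 11)*(-791 + 20/(-9)) = 406*(-791 - ⅑*20) = 406*(-791 - 20/9) = 406*(-7139/9) = -2898434/9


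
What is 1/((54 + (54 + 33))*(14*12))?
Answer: 1/23688 ≈ 4.2215e-5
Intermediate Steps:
1/((54 + (54 + 33))*(14*12)) = 1/((54 + 87)*168) = 1/(141*168) = 1/23688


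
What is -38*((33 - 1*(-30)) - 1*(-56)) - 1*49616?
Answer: -54138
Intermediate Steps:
-38*((33 - 1*(-30)) - 1*(-56)) - 1*49616 = -38*((33 + 30) + 56) - 49616 = -38*(63 + 56) - 49616 = -38*119 - 49616 = -4522 - 49616 = -54138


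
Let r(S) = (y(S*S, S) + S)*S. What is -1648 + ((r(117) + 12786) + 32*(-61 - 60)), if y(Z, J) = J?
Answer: 34644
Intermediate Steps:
r(S) = 2*S² (r(S) = (S + S)*S = (2*S)*S = 2*S²)
-1648 + ((r(117) + 12786) + 32*(-61 - 60)) = -1648 + ((2*117² + 12786) + 32*(-61 - 60)) = -1648 + ((2*13689 + 12786) + 32*(-121)) = -1648 + ((27378 + 12786) - 3872) = -1648 + (40164 - 3872) = -1648 + 36292 = 34644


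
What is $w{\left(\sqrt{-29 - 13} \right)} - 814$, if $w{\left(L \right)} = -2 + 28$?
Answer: $-788$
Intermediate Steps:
$w{\left(L \right)} = 26$
$w{\left(\sqrt{-29 - 13} \right)} - 814 = 26 - 814 = -788$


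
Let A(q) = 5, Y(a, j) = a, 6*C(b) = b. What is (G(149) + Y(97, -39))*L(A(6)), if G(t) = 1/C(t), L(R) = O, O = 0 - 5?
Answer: -72295/149 ≈ -485.20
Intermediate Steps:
C(b) = b/6
O = -5
L(R) = -5
G(t) = 6/t (G(t) = 1/(t/6) = 6/t)
(G(149) + Y(97, -39))*L(A(6)) = (6/149 + 97)*(-5) = (14459/149)*(-5) = -72295/149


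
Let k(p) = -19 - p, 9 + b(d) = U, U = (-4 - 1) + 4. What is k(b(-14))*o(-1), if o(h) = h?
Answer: 9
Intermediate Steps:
U = -1 (U = -5 + 4 = -1)
b(d) = -10 (b(d) = -9 - 1 = -10)
k(b(-14))*o(-1) = (-19 - 1*(-10))*(-1) = (-19 + 10)*(-1) = -9*(-1) = 9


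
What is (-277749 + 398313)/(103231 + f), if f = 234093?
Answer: 30141/84331 ≈ 0.35741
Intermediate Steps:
(-277749 + 398313)/(103231 + f) = (-277749 + 398313)/(103231 + 234093) = 120564/337324 = 120564*(1/337324) = 30141/84331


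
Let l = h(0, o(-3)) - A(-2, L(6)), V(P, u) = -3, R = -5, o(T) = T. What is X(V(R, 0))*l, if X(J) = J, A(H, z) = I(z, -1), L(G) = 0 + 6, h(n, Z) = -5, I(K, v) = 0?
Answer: 15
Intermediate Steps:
L(G) = 6
A(H, z) = 0
l = -5 (l = -5 - 1*0 = -5 + 0 = -5)
X(V(R, 0))*l = -3*(-5) = 15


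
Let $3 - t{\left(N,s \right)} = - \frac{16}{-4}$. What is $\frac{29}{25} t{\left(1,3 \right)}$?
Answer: $- \frac{29}{25} \approx -1.16$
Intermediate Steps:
$t{\left(N,s \right)} = -1$ ($t{\left(N,s \right)} = 3 - - \frac{16}{-4} = 3 - \left(-16\right) \left(- \frac{1}{4}\right) = 3 - 4 = -1$)
$\frac{29}{25} t{\left(1,3 \right)} = \frac{29}{25} \left(-1\right) = - \frac{29}{25}$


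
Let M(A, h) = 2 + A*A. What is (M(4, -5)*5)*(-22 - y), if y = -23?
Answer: 90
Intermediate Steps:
M(A, h) = 2 + A²
(M(4, -5)*5)*(-22 - y) = ((2 + 4²)*5)*(-22 - 1*(-23)) = ((2 + 16)*5)*(-22 + 23) = (18*5)*1 = 90*1 = 90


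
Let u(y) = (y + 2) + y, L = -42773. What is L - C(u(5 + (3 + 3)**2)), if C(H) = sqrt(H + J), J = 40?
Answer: -42773 - 2*sqrt(31) ≈ -42784.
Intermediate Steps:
u(y) = 2 + 2*y (u(y) = (2 + y) + y = 2 + 2*y)
C(H) = sqrt(40 + H) (C(H) = sqrt(H + 40) = sqrt(40 + H))
L - C(u(5 + (3 + 3)**2)) = -42773 - sqrt(40 + (2 + 2*(5 + (3 + 3)**2))) = -42773 - sqrt(40 + (2 + 2*(5 + 6**2))) = -42773 - sqrt(40 + (2 + 2*(5 + 36))) = -42773 - sqrt(40 + (2 + 2*41)) = -42773 - sqrt(40 + (2 + 82)) = -42773 - sqrt(40 + 84) = -42773 - sqrt(124) = -42773 - 2*sqrt(31)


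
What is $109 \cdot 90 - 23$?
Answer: $9787$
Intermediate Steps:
$109 \cdot 90 - 23 = 9810 - 23 = 9787$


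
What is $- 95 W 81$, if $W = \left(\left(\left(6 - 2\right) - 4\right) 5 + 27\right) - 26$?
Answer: $-7695$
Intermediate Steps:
$W = 1$ ($W = \left(\left(\left(6 - 2\right) - 4\right) 5 + 27\right) - 26 = \left(\left(4 - 4\right) 5 + 27\right) - 26 = \left(0 \cdot 5 + 27\right) - 26 = \left(0 + 27\right) - 26 = 27 - 26 = 1$)
$- 95 W 81 = \left(-95\right) 1 \cdot 81 = \left(-95\right) 81 = -7695$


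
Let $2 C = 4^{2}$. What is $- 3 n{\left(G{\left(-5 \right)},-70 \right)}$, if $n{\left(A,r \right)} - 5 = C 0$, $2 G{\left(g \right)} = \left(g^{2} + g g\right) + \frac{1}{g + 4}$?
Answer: $-15$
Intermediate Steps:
$C = 8$ ($C = \frac{4^{2}}{2} = \frac{1}{2} \cdot 16 = 8$)
$G{\left(g \right)} = g^{2} + \frac{1}{2 \left(4 + g\right)}$ ($G{\left(g \right)} = \frac{\left(g^{2} + g g\right) + \frac{1}{g + 4}}{2} = \frac{\left(g^{2} + g^{2}\right) + \frac{1}{4 + g}}{2} = \frac{2 g^{2} + \frac{1}{4 + g}}{2} = \frac{\frac{1}{4 + g} + 2 g^{2}}{2} = g^{2} + \frac{1}{2 \left(4 + g\right)}$)
$n{\left(A,r \right)} = 5$ ($n{\left(A,r \right)} = 5 + 8 \cdot 0 = 5 + 0 = 5$)
$- 3 n{\left(G{\left(-5 \right)},-70 \right)} = \left(-3\right) 5 = -15$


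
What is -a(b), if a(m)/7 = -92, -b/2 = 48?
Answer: 644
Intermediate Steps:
b = -96 (b = -2*48 = -96)
a(m) = -644 (a(m) = 7*(-92) = -644)
-a(b) = -1*(-644) = 644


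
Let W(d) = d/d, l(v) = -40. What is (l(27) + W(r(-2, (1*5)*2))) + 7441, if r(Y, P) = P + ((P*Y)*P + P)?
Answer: 7402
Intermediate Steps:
r(Y, P) = 2*P + Y*P² (r(Y, P) = P + (Y*P² + P) = P + (P + Y*P²) = 2*P + Y*P²)
W(d) = 1
(l(27) + W(r(-2, (1*5)*2))) + 7441 = (-40 + 1) + 7441 = -39 + 7441 = 7402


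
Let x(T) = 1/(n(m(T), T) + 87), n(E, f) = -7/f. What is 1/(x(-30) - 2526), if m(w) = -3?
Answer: -2617/6610512 ≈ -0.00039588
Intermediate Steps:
x(T) = 1/(87 - 7/T) (x(T) = 1/(-7/T + 87) = 1/(87 - 7/T))
1/(x(-30) - 2526) = 1/(-30/(-7 + 87*(-30)) - 2526) = 1/(-30/(-7 - 2610) - 2526) = 1/(-30/(-2617) - 2526) = 1/(-30*(-1/2617) - 2526) = 1/(30/2617 - 2526) = 1/(-6610512/2617) = -2617/6610512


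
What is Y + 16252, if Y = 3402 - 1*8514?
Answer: 11140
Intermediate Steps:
Y = -5112 (Y = 3402 - 8514 = -5112)
Y + 16252 = -5112 + 16252 = 11140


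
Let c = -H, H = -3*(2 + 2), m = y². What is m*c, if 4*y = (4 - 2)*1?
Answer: 3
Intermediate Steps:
y = ½ (y = ((4 - 2)*1)/4 = (2*1)/4 = (¼)*2 = ½ ≈ 0.50000)
m = ¼ (m = (½)² = ¼ ≈ 0.25000)
H = -12 (H = -3*4 = -12)
c = 12 (c = -1*(-12) = 12)
m*c = (¼)*12 = 3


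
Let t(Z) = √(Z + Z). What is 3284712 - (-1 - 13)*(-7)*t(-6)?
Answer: 3284712 - 196*I*√3 ≈ 3.2847e+6 - 339.48*I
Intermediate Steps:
t(Z) = √2*√Z (t(Z) = √(2*Z) = √2*√Z)
3284712 - (-1 - 13)*(-7)*t(-6) = 3284712 - (-1 - 13)*(-7)*√2*√(-6) = 3284712 - (-14*(-7))*√2*(I*√6) = 3284712 - 98*2*I*√3 = 3284712 - 196*I*√3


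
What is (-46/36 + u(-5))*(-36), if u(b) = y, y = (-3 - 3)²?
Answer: -1250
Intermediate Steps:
y = 36 (y = (-6)² = 36)
u(b) = 36
(-46/36 + u(-5))*(-36) = (-46/36 + 36)*(-36) = (-46*1/36 + 36)*(-36) = (-23/18 + 36)*(-36) = (625/18)*(-36) = -1250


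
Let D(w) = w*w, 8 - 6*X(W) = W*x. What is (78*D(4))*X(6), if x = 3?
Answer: -2080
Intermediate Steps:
X(W) = 4/3 - W/2 (X(W) = 4/3 - W*3/6 = 4/3 - W/2)
D(w) = w**2
(78*D(4))*X(6) = (78*4**2)*(4/3 - 1/2*6) = (78*16)*(4/3 - 3) = 1248*(-5/3) = -2080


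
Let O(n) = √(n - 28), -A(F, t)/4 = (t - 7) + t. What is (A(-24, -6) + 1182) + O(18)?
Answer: 1258 + I*√10 ≈ 1258.0 + 3.1623*I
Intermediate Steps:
A(F, t) = 28 - 8*t (A(F, t) = -4*((t - 7) + t) = -4*((-7 + t) + t) = -4*(-7 + 2*t) = 28 - 8*t)
O(n) = √(-28 + n)
(A(-24, -6) + 1182) + O(18) = ((28 - 8*(-6)) + 1182) + √(-28 + 18) = ((28 + 48) + 1182) + √(-10) = (76 + 1182) + I*√10 = 1258 + I*√10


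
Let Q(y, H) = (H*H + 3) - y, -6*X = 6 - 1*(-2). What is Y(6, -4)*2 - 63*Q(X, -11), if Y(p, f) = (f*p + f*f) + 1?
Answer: -7910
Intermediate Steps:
X = -4/3 (X = -(6 - 1*(-2))/6 = -(6 + 2)/6 = -1/6*8 = -4/3 ≈ -1.3333)
Q(y, H) = 3 + H**2 - y (Q(y, H) = (H**2 + 3) - y = (3 + H**2) - y = 3 + H**2 - y)
Y(p, f) = 1 + f**2 + f*p (Y(p, f) = (f*p + f**2) + 1 = (f**2 + f*p) + 1 = 1 + f**2 + f*p)
Y(6, -4)*2 - 63*Q(X, -11) = (1 + (-4)**2 - 4*6)*2 - 63*(3 + (-11)**2 - 1*(-4/3)) = (1 + 16 - 24)*2 - 63*(3 + 121 + 4/3) = -7*2 - 63*376/3 = -14 - 7896 = -7910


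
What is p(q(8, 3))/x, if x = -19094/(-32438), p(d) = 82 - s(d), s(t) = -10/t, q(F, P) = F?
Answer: 5400927/38188 ≈ 141.43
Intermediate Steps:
p(d) = 82 + 10/d (p(d) = 82 - (-10)/d = 82 + 10/d)
x = 9547/16219 (x = -19094*(-1/32438) = 9547/16219 ≈ 0.58863)
p(q(8, 3))/x = (82 + 10/8)/(9547/16219) = (82 + 10*(1/8))*(16219/9547) = (82 + 5/4)*(16219/9547) = (333/4)*(16219/9547) = 5400927/38188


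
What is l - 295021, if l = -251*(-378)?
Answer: -200143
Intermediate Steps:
l = 94878
l - 295021 = 94878 - 295021 = -200143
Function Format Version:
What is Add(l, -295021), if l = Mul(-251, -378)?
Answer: -200143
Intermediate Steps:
l = 94878
Add(l, -295021) = Add(94878, -295021) = -200143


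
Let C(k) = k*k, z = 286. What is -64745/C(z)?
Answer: -64745/81796 ≈ -0.79154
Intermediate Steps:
C(k) = k²
-64745/C(z) = -64745/(286²) = -64745/81796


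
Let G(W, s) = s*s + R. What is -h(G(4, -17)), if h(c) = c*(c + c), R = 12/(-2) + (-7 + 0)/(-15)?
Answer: -36159008/225 ≈ -1.6071e+5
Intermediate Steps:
R = -83/15 (R = 12*(-½) - 7*(-1/15) = -6 + 7/15 = -83/15 ≈ -5.5333)
G(W, s) = -83/15 + s² (G(W, s) = s*s - 83/15 = s² - 83/15 = -83/15 + s²)
h(c) = 2*c² (h(c) = c*(2*c) = 2*c²)
-h(G(4, -17)) = -2*(-83/15 + (-17)²)² = -2*(-83/15 + 289)² = -2*(4252/15)² = -2*18079504/225 = -1*36159008/225 = -36159008/225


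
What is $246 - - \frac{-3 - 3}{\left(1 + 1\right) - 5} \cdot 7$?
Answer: $260$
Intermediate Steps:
$246 - - \frac{-3 - 3}{\left(1 + 1\right) - 5} \cdot 7 = 246 - - \frac{-6}{2 - 5} \cdot 7 = 246 - - \frac{-6}{-3} \cdot 7 = 246 - - \frac{\left(-6\right) \left(-1\right)}{3} \cdot 7 = 246 - \left(-1\right) 2 \cdot 7 = 246 - \left(-2\right) 7 = 246 - -14 = 246 + 14 = 260$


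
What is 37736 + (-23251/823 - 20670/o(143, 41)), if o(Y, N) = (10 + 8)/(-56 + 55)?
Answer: 95935666/2469 ≈ 38856.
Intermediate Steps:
o(Y, N) = -18 (o(Y, N) = 18/(-1) = 18*(-1) = -18)
37736 + (-23251/823 - 20670/o(143, 41)) = 37736 + (-23251/823 - 20670/(-18)) = 37736 + (-23251*1/823 - 20670*(-1/18)) = 37736 + (-23251/823 + 3445/3) = 37736 + 2765482/2469 = 95935666/2469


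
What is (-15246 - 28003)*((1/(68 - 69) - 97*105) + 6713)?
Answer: 150203777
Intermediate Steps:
(-15246 - 28003)*((1/(68 - 69) - 97*105) + 6713) = -43249*((1/(-1) - 10185) + 6713) = -43249*((-1 - 10185) + 6713) = -43249*(-10186 + 6713) = -43249*(-3473) = 150203777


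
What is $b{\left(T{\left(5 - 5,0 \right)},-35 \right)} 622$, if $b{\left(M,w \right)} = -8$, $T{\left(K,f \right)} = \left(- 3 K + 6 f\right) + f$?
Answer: $-4976$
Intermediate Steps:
$T{\left(K,f \right)} = - 3 K + 7 f$
$b{\left(T{\left(5 - 5,0 \right)},-35 \right)} 622 = \left(-8\right) 622 = -4976$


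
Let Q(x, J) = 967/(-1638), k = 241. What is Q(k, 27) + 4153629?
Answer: 6803643335/1638 ≈ 4.1536e+6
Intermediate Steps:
Q(x, J) = -967/1638 (Q(x, J) = 967*(-1/1638) = -967/1638)
Q(k, 27) + 4153629 = -967/1638 + 4153629 = 6803643335/1638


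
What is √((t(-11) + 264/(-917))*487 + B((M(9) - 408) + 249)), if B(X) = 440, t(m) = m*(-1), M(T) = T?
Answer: √4756736677/917 ≈ 75.212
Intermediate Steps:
t(m) = -m
√((t(-11) + 264/(-917))*487 + B((M(9) - 408) + 249)) = √((-1*(-11) + 264/(-917))*487 + 440) = √((11 + 264*(-1/917))*487 + 440) = √((11 - 264/917)*487 + 440) = √((9823/917)*487 + 440) = √(4783801/917 + 440) = √(5187281/917) = √4756736677/917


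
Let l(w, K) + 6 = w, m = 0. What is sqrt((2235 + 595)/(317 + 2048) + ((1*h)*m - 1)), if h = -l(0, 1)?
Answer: sqrt(43989)/473 ≈ 0.44342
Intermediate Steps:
l(w, K) = -6 + w
h = 6 (h = -(-6 + 0) = -1*(-6) = 6)
sqrt((2235 + 595)/(317 + 2048) + ((1*h)*m - 1)) = sqrt((2235 + 595)/(317 + 2048) + ((1*6)*0 - 1)) = sqrt(2830/2365 + (6*0 - 1)) = sqrt(2830*(1/2365) + (0 - 1)) = sqrt(566/473 - 1) = sqrt(93/473) = sqrt(43989)/473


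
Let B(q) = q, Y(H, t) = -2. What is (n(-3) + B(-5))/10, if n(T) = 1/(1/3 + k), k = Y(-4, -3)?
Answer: -14/25 ≈ -0.56000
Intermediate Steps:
k = -2
n(T) = -⅗ (n(T) = 1/(1/3 - 2) = 1/(⅓ - 2) = 1/(-5/3) = -⅗)
(n(-3) + B(-5))/10 = (-⅗ - 5)/10 = -28/5*⅒ = -14/25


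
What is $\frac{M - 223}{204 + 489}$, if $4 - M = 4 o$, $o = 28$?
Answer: $- \frac{331}{693} \approx -0.47763$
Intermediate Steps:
$M = -108$ ($M = 4 - 4 \cdot 28 = 4 - 112 = -108$)
$\frac{M - 223}{204 + 489} = \frac{-108 - 223}{204 + 489} = - \frac{331}{693}$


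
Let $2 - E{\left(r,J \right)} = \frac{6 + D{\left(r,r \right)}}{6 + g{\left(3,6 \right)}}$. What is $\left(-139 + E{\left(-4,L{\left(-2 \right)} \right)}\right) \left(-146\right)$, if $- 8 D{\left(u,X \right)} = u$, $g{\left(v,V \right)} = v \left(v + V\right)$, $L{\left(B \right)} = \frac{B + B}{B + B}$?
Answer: $\frac{661015}{33} \approx 20031.0$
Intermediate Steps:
$L{\left(B \right)} = 1$ ($L{\left(B \right)} = \frac{2 B}{2 B} = 2 B \frac{1}{2 B} = 1$)
$g{\left(v,V \right)} = v \left(V + v\right)$
$D{\left(u,X \right)} = - \frac{u}{8}$
$E{\left(r,J \right)} = \frac{20}{11} + \frac{r}{264}$ ($E{\left(r,J \right)} = 2 - \frac{6 - \frac{r}{8}}{6 + 3 \left(6 + 3\right)} = 2 - \frac{6 - \frac{r}{8}}{6 + 3 \cdot 9} = 2 - \frac{6 - \frac{r}{8}}{6 + 27} = 2 - \frac{6 - \frac{r}{8}}{33} = 2 - \left(6 - \frac{r}{8}\right) \frac{1}{33} = 2 - \left(\frac{2}{11} - \frac{r}{264}\right) = 2 + \left(- \frac{2}{11} + \frac{r}{264}\right) = \frac{20}{11} + \frac{r}{264}$)
$\left(-139 + E{\left(-4,L{\left(-2 \right)} \right)}\right) \left(-146\right) = \left(-139 + \left(\frac{20}{11} + \frac{1}{264} \left(-4\right)\right)\right) \left(-146\right) = \left(-139 + \left(\frac{20}{11} - \frac{1}{66}\right)\right) \left(-146\right) = \left(-139 + \frac{119}{66}\right) \left(-146\right) = \left(- \frac{9055}{66}\right) \left(-146\right) = \frac{661015}{33}$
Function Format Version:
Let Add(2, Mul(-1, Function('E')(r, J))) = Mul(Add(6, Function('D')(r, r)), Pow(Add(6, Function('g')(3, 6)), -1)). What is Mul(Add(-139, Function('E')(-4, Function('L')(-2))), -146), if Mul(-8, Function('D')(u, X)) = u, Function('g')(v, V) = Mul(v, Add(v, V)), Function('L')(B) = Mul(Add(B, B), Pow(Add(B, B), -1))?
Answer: Rational(661015, 33) ≈ 20031.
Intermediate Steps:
Function('L')(B) = 1 (Function('L')(B) = Mul(Mul(2, B), Pow(Mul(2, B), -1)) = Mul(Mul(2, B), Mul(Rational(1, 2), Pow(B, -1))) = 1)
Function('g')(v, V) = Mul(v, Add(V, v))
Function('D')(u, X) = Mul(Rational(-1, 8), u)
Function('E')(r, J) = Add(Rational(20, 11), Mul(Rational(1, 264), r)) (Function('E')(r, J) = Add(2, Mul(-1, Mul(Add(6, Mul(Rational(-1, 8), r)), Pow(Add(6, Mul(3, Add(6, 3))), -1)))) = Add(2, Mul(-1, Mul(Add(6, Mul(Rational(-1, 8), r)), Pow(Add(6, Mul(3, 9)), -1)))) = Add(2, Mul(-1, Mul(Add(6, Mul(Rational(-1, 8), r)), Pow(Add(6, 27), -1)))) = Add(2, Mul(-1, Mul(Add(6, Mul(Rational(-1, 8), r)), Pow(33, -1)))) = Add(2, Mul(-1, Mul(Add(6, Mul(Rational(-1, 8), r)), Rational(1, 33)))) = Add(2, Mul(-1, Add(Rational(2, 11), Mul(Rational(-1, 264), r)))) = Add(2, Add(Rational(-2, 11), Mul(Rational(1, 264), r))) = Add(Rational(20, 11), Mul(Rational(1, 264), r)))
Mul(Add(-139, Function('E')(-4, Function('L')(-2))), -146) = Mul(Add(-139, Add(Rational(20, 11), Mul(Rational(1, 264), -4))), -146) = Mul(Add(-139, Add(Rational(20, 11), Rational(-1, 66))), -146) = Mul(Add(-139, Rational(119, 66)), -146) = Mul(Rational(-9055, 66), -146) = Rational(661015, 33)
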